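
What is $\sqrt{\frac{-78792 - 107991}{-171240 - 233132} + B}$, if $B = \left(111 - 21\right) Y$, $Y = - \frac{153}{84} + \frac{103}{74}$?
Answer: $\frac{i \sqrt{104742765019712211}}{52366174} \approx 6.1803 i$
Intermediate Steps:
$Y = - \frac{445}{1036}$ ($Y = \left(-153\right) \frac{1}{84} + 103 \cdot \frac{1}{74} = - \frac{51}{28} + \frac{103}{74} = - \frac{445}{1036} \approx -0.42954$)
$B = - \frac{20025}{518}$ ($B = \left(111 - 21\right) \left(- \frac{445}{1036}\right) = 90 \left(- \frac{445}{1036}\right) = - \frac{20025}{518} \approx -38.658$)
$\sqrt{\frac{-78792 - 107991}{-171240 - 233132} + B} = \sqrt{\frac{-78792 - 107991}{-171240 - 233132} - \frac{20025}{518}} = \sqrt{- \frac{186783}{-404372} - \frac{20025}{518}} = \sqrt{\left(-186783\right) \left(- \frac{1}{404372}\right) - \frac{20025}{518}} = \sqrt{\frac{186783}{404372} - \frac{20025}{518}} = \sqrt{- \frac{4000397853}{104732348}} = \frac{i \sqrt{104742765019712211}}{52366174}$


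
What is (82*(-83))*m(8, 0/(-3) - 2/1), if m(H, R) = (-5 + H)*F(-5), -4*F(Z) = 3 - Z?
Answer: 40836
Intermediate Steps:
F(Z) = -¾ + Z/4 (F(Z) = -(3 - Z)/4 = -¾ + Z/4)
m(H, R) = 10 - 2*H (m(H, R) = (-5 + H)*(-¾ + (¼)*(-5)) = (-5 + H)*(-¾ - 5/4) = (-5 + H)*(-2) = 10 - 2*H)
(82*(-83))*m(8, 0/(-3) - 2/1) = (82*(-83))*(10 - 2*8) = -6806*(10 - 16) = -6806*(-6) = 40836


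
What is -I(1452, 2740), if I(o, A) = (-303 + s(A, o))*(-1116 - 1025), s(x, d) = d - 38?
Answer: 2378651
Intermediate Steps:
s(x, d) = -38 + d
I(o, A) = 730081 - 2141*o (I(o, A) = (-303 + (-38 + o))*(-1116 - 1025) = (-341 + o)*(-2141) = 730081 - 2141*o)
-I(1452, 2740) = -(730081 - 2141*1452) = -(730081 - 3108732) = -1*(-2378651) = 2378651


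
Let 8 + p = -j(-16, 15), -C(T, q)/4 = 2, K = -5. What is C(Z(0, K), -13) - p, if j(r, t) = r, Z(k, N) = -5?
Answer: -16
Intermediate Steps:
C(T, q) = -8 (C(T, q) = -4*2 = -8)
p = 8 (p = -8 - 1*(-16) = -8 + 16 = 8)
C(Z(0, K), -13) - p = -8 - 1*8 = -8 - 8 = -16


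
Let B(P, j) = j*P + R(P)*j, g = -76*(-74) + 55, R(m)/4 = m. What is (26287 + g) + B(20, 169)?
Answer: 48866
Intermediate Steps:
R(m) = 4*m
g = 5679 (g = 5624 + 55 = 5679)
B(P, j) = 5*P*j (B(P, j) = j*P + (4*P)*j = P*j + 4*P*j = 5*P*j)
(26287 + g) + B(20, 169) = (26287 + 5679) + 5*20*169 = 31966 + 16900 = 48866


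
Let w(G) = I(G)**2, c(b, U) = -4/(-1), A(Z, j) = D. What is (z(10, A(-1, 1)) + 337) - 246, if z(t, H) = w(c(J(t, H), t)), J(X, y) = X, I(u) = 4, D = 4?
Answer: 107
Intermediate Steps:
A(Z, j) = 4
c(b, U) = 4 (c(b, U) = -4*(-1) = 4)
w(G) = 16 (w(G) = 4**2 = 16)
z(t, H) = 16
(z(10, A(-1, 1)) + 337) - 246 = (16 + 337) - 246 = 353 - 246 = 107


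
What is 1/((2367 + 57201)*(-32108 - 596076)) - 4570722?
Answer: -171034883817617665/37419664512 ≈ -4.5707e+6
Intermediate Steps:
1/((2367 + 57201)*(-32108 - 596076)) - 4570722 = 1/(59568*(-628184)) - 4570722 = 1/(-37419664512) - 4570722 = -1/37419664512 - 4570722 = -171034883817617665/37419664512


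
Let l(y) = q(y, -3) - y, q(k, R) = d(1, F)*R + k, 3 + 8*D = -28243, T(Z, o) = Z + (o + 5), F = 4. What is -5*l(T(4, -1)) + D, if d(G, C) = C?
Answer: -13883/4 ≈ -3470.8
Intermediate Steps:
T(Z, o) = 5 + Z + o (T(Z, o) = Z + (5 + o) = 5 + Z + o)
D = -14123/4 (D = -3/8 + (⅛)*(-28243) = -3/8 - 28243/8 = -14123/4 ≈ -3530.8)
q(k, R) = k + 4*R (q(k, R) = 4*R + k = k + 4*R)
l(y) = -12 (l(y) = (y + 4*(-3)) - y = (y - 12) - y = (-12 + y) - y = -12)
-5*l(T(4, -1)) + D = -5*(-12) - 14123/4 = 60 - 14123/4 = -13883/4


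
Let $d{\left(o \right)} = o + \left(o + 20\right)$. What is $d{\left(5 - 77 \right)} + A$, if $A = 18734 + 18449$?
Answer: $37059$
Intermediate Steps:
$A = 37183$
$d{\left(o \right)} = 20 + 2 o$ ($d{\left(o \right)} = o + \left(20 + o\right) = 20 + 2 o$)
$d{\left(5 - 77 \right)} + A = \left(20 + 2 \left(5 - 77\right)\right) + 37183 = \left(20 + 2 \left(-72\right)\right) + 37183 = \left(20 - 144\right) + 37183 = -124 + 37183 = 37059$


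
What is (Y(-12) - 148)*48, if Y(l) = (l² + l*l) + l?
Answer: 6144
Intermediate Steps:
Y(l) = l + 2*l² (Y(l) = (l² + l²) + l = 2*l² + l = l + 2*l²)
(Y(-12) - 148)*48 = (-12*(1 + 2*(-12)) - 148)*48 = (-12*(1 - 24) - 148)*48 = (-12*(-23) - 148)*48 = (276 - 148)*48 = 128*48 = 6144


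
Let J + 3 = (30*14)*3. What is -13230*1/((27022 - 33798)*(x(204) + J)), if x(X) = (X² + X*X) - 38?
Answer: 945/40874284 ≈ 2.3120e-5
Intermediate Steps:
J = 1257 (J = -3 + (30*14)*3 = -3 + 420*3 = -3 + 1260 = 1257)
x(X) = -38 + 2*X² (x(X) = (X² + X²) - 38 = 2*X² - 38 = -38 + 2*X²)
-13230*1/((27022 - 33798)*(x(204) + J)) = -13230*1/((27022 - 33798)*((-38 + 2*204²) + 1257)) = -13230*(-1/(6776*((-38 + 2*41616) + 1257))) = -13230*(-1/(6776*((-38 + 83232) + 1257))) = -13230*(-1/(6776*(83194 + 1257))) = -13230/(84451*(-6776)) = -13230/(-572239976) = -13230*(-1/572239976) = 945/40874284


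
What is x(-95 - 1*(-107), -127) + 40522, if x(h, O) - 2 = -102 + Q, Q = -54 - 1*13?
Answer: 40355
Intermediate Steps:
Q = -67 (Q = -54 - 13 = -67)
x(h, O) = -167 (x(h, O) = 2 + (-102 - 67) = 2 - 169 = -167)
x(-95 - 1*(-107), -127) + 40522 = -167 + 40522 = 40355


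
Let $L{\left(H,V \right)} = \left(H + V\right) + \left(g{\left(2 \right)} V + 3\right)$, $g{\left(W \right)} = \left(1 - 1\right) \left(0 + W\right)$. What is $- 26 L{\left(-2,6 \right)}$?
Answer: $-182$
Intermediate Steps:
$g{\left(W \right)} = 0$ ($g{\left(W \right)} = \left(1 + \left(-1 + 0\right)\right) W = \left(1 - 1\right) W = 0 W = 0$)
$L{\left(H,V \right)} = 3 + H + V$ ($L{\left(H,V \right)} = \left(H + V\right) + \left(0 V + 3\right) = \left(H + V\right) + \left(0 + 3\right) = \left(H + V\right) + 3 = 3 + H + V$)
$- 26 L{\left(-2,6 \right)} = - 26 \left(3 - 2 + 6\right) = \left(-26\right) 7 = -182$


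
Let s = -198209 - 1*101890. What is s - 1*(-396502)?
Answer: 96403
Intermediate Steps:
s = -300099 (s = -198209 - 101890 = -300099)
s - 1*(-396502) = -300099 - 1*(-396502) = -300099 + 396502 = 96403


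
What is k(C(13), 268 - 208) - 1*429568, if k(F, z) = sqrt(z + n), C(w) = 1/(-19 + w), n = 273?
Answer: -429568 + 3*sqrt(37) ≈ -4.2955e+5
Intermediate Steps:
k(F, z) = sqrt(273 + z) (k(F, z) = sqrt(z + 273) = sqrt(273 + z))
k(C(13), 268 - 208) - 1*429568 = sqrt(273 + (268 - 208)) - 1*429568 = sqrt(273 + 60) - 429568 = sqrt(333) - 429568 = 3*sqrt(37) - 429568 = -429568 + 3*sqrt(37)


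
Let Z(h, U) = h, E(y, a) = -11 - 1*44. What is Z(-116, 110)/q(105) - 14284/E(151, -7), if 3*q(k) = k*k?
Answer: 10497464/40425 ≈ 259.68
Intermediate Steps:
E(y, a) = -55 (E(y, a) = -11 - 44 = -55)
q(k) = k**2/3 (q(k) = (k*k)/3 = k**2/3)
Z(-116, 110)/q(105) - 14284/E(151, -7) = -116/((1/3)*105**2) - 14284/(-55) = -116/((1/3)*11025) - 14284*(-1/55) = -116/3675 + 14284/55 = 10497464/40425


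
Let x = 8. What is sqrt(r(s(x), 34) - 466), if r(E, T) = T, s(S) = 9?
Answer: 12*I*sqrt(3) ≈ 20.785*I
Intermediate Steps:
sqrt(r(s(x), 34) - 466) = sqrt(34 - 466) = sqrt(-432) = 12*I*sqrt(3)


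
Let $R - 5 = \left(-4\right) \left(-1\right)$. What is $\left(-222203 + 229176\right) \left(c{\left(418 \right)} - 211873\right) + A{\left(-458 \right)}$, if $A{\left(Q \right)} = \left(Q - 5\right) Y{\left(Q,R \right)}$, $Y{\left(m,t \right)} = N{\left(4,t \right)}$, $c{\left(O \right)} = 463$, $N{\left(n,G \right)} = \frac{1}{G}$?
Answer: $- \frac{13267457833}{9} \approx -1.4742 \cdot 10^{9}$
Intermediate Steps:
$R = 9$ ($R = 5 - -4 = 5 + 4 = 9$)
$Y{\left(m,t \right)} = \frac{1}{t}$
$A{\left(Q \right)} = - \frac{5}{9} + \frac{Q}{9}$ ($A{\left(Q \right)} = \frac{Q - 5}{9} = \left(-5 + Q\right) \frac{1}{9} = - \frac{5}{9} + \frac{Q}{9}$)
$\left(-222203 + 229176\right) \left(c{\left(418 \right)} - 211873\right) + A{\left(-458 \right)} = \left(-222203 + 229176\right) \left(463 - 211873\right) + \left(- \frac{5}{9} + \frac{1}{9} \left(-458\right)\right) = 6973 \left(-211410\right) - \frac{463}{9} = -1474161930 - \frac{463}{9} = - \frac{13267457833}{9}$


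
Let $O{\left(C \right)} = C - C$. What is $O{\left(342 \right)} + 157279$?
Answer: $157279$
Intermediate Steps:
$O{\left(C \right)} = 0$
$O{\left(342 \right)} + 157279 = 0 + 157279 = 157279$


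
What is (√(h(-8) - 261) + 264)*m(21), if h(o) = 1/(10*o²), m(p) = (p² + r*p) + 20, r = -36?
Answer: -77880 - 59*I*√1670390/16 ≈ -77880.0 - 4765.9*I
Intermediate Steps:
m(p) = 20 + p² - 36*p (m(p) = (p² - 36*p) + 20 = 20 + p² - 36*p)
h(o) = 1/(10*o²)
(√(h(-8) - 261) + 264)*m(21) = (√((⅒)/(-8)² - 261) + 264)*(20 + 21² - 36*21) = (√((⅒)*(1/64) - 261) + 264)*(20 + 441 - 756) = (√(1/640 - 261) + 264)*(-295) = (√(-167039/640) + 264)*(-295) = (I*√1670390/80 + 264)*(-295) = (264 + I*√1670390/80)*(-295) = -77880 - 59*I*√1670390/16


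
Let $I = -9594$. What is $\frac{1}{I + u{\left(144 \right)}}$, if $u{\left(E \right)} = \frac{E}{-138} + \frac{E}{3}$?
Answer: $- \frac{23}{219582} \approx -0.00010474$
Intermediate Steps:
$u{\left(E \right)} = \frac{15 E}{46}$ ($u{\left(E \right)} = E \left(- \frac{1}{138}\right) + E \frac{1}{3} = - \frac{E}{138} + \frac{E}{3} = \frac{15 E}{46}$)
$\frac{1}{I + u{\left(144 \right)}} = \frac{1}{-9594 + \frac{15}{46} \cdot 144} = \frac{1}{-9594 + \frac{1080}{23}} = \frac{1}{- \frac{219582}{23}} = - \frac{23}{219582}$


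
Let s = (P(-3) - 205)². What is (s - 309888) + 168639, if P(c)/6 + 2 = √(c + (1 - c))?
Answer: -96728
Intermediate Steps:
P(c) = -6 (P(c) = -12 + 6*√(c + (1 - c)) = -12 + 6*√1 = -12 + 6*1 = -12 + 6 = -6)
s = 44521 (s = (-6 - 205)² = (-211)² = 44521)
(s - 309888) + 168639 = (44521 - 309888) + 168639 = -265367 + 168639 = -96728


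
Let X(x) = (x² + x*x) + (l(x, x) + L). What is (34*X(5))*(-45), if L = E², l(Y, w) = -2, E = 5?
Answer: -111690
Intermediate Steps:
L = 25 (L = 5² = 25)
X(x) = 23 + 2*x² (X(x) = (x² + x*x) + (-2 + 25) = (x² + x²) + 23 = 2*x² + 23 = 23 + 2*x²)
(34*X(5))*(-45) = (34*(23 + 2*5²))*(-45) = (34*(23 + 2*25))*(-45) = (34*(23 + 50))*(-45) = (34*73)*(-45) = 2482*(-45) = -111690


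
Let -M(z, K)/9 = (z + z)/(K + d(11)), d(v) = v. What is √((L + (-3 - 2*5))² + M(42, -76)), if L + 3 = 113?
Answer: √39802165/65 ≈ 97.060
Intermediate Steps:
M(z, K) = -18*z/(11 + K) (M(z, K) = -9*(z + z)/(K + 11) = -9*2*z/(11 + K) = -18*z/(11 + K))
L = 110 (L = -3 + 113 = 110)
√((L + (-3 - 2*5))² + M(42, -76)) = √((110 + (-3 - 2*5))² - 18*42/(11 - 76)) = √((110 + (-3 - 10))² - 18*42/(-65)) = √((110 - 13)² - 18*42*(-1/65)) = √(97² + 756/65) = √(9409 + 756/65) = √(612341/65) = √39802165/65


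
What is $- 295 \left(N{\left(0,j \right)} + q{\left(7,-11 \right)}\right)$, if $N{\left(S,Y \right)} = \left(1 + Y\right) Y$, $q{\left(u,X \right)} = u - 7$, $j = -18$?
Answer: $-90270$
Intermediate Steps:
$q{\left(u,X \right)} = -7 + u$
$N{\left(S,Y \right)} = Y \left(1 + Y\right)$
$- 295 \left(N{\left(0,j \right)} + q{\left(7,-11 \right)}\right) = - 295 \left(- 18 \left(1 - 18\right) + \left(-7 + 7\right)\right) = - 295 \left(\left(-18\right) \left(-17\right) + 0\right) = - 295 \left(306 + 0\right) = \left(-295\right) 306 = -90270$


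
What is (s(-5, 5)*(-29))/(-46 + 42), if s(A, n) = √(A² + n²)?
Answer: 145*√2/4 ≈ 51.265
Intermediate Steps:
(s(-5, 5)*(-29))/(-46 + 42) = (√((-5)² + 5²)*(-29))/(-46 + 42) = (√(25 + 25)*(-29))/(-4) = (√50*(-29))*(-¼) = ((5*√2)*(-29))*(-¼) = -145*√2*(-¼) = 145*√2/4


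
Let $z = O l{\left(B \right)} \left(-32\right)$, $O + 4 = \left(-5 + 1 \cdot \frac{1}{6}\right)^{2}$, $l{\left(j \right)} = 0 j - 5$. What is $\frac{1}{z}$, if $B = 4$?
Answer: $\frac{9}{27880} \approx 0.00032281$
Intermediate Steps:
$l{\left(j \right)} = -5$ ($l{\left(j \right)} = 0 - 5 = -5$)
$O = \frac{697}{36}$ ($O = -4 + \left(-5 + 1 \cdot \frac{1}{6}\right)^{2} = -4 + \left(-5 + \frac{1}{6}\right)^{2} = -4 + \left(- \frac{29}{6}\right)^{2} = -4 + \frac{841}{36} = \frac{697}{36} \approx 19.361$)
$z = \frac{27880}{9}$ ($z = \frac{697}{36} \left(-5\right) \left(-32\right) = \left(- \frac{3485}{36}\right) \left(-32\right) = \frac{27880}{9} \approx 3097.8$)
$\frac{1}{z} = \frac{1}{\frac{27880}{9}} = \frac{9}{27880}$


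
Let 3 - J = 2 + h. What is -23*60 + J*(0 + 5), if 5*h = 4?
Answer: -1379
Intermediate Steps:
h = ⅘ (h = (⅕)*4 = ⅘ ≈ 0.80000)
J = ⅕ (J = 3 - (2 + ⅘) = 3 - 1*14/5 = 3 - 14/5 = ⅕ ≈ 0.20000)
-23*60 + J*(0 + 5) = -23*60 + (0 + 5)/5 = -1380 + (⅕)*5 = -1380 + 1 = -1379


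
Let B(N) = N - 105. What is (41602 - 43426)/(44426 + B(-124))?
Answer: -1824/44197 ≈ -0.041270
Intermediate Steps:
B(N) = -105 + N
(41602 - 43426)/(44426 + B(-124)) = (41602 - 43426)/(44426 + (-105 - 124)) = -1824/(44426 - 229) = -1824/44197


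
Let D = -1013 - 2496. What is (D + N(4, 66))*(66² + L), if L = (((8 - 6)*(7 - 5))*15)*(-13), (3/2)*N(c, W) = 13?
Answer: -12517192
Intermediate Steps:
N(c, W) = 26/3 (N(c, W) = (⅔)*13 = 26/3)
D = -3509
L = -780 (L = ((2*2)*15)*(-13) = (4*15)*(-13) = 60*(-13) = -780)
(D + N(4, 66))*(66² + L) = (-3509 + 26/3)*(66² - 780) = -10501*(4356 - 780)/3 = -10501/3*3576 = -12517192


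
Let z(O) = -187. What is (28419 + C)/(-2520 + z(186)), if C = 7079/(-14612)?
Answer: -415251349/39554684 ≈ -10.498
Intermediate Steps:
C = -7079/14612 (C = 7079*(-1/14612) = -7079/14612 ≈ -0.48446)
(28419 + C)/(-2520 + z(186)) = (28419 - 7079/14612)/(-2520 - 187) = (415251349/14612)/(-2707) = (415251349/14612)*(-1/2707) = -415251349/39554684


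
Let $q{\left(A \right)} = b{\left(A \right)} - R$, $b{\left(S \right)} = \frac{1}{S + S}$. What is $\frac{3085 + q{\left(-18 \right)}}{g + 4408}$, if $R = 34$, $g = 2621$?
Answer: $\frac{9985}{23004} \approx 0.43405$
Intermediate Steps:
$b{\left(S \right)} = \frac{1}{2 S}$
$q{\left(A \right)} = -34 + \frac{1}{2 A}$ ($q{\left(A \right)} = \frac{1}{2 A} - 34 = -34 + \frac{1}{2 A}$)
$\frac{3085 + q{\left(-18 \right)}}{g + 4408} = \frac{3085 - \left(34 - \frac{1}{2 \left(-18\right)}\right)}{2621 + 4408} = \frac{3085 + \left(-34 + \frac{1}{2} \left(- \frac{1}{18}\right)\right)}{7029} = \left(3085 - \frac{1225}{36}\right) \frac{1}{7029} = \frac{109835}{36} \cdot \frac{1}{7029} = \frac{9985}{23004}$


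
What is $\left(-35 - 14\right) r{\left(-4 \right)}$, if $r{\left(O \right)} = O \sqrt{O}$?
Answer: $392 i \approx 392.0 i$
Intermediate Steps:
$r{\left(O \right)} = O^{\frac{3}{2}}$
$\left(-35 - 14\right) r{\left(-4 \right)} = \left(-35 - 14\right) \left(-4\right)^{\frac{3}{2}} = - 49 \left(- 8 i\right) = 392 i$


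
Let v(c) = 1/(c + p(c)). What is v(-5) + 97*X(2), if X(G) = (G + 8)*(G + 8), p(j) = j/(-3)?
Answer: 96997/10 ≈ 9699.7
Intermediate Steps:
p(j) = -j/3 (p(j) = j*(-⅓) = -j/3)
X(G) = (8 + G)² (X(G) = (8 + G)*(8 + G) = (8 + G)²)
v(c) = 3/(2*c) (v(c) = 1/(c - c/3) = 1/(2*c/3) = 3/(2*c))
v(-5) + 97*X(2) = (3/2)/(-5) + 97*(8 + 2)² = (3/2)*(-⅕) + 97*10² = -3/10 + 97*100 = -3/10 + 9700 = 96997/10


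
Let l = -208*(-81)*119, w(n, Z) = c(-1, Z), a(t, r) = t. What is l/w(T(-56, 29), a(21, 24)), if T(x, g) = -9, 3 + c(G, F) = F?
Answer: 111384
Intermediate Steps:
c(G, F) = -3 + F
w(n, Z) = -3 + Z
l = 2004912 (l = 16848*119 = 2004912)
l/w(T(-56, 29), a(21, 24)) = 2004912/(-3 + 21) = 2004912/18 = 2004912*(1/18) = 111384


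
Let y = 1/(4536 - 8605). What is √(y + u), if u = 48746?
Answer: √807075867637/4069 ≈ 220.78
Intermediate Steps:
y = -1/4069 (y = 1/(-4069) = -1/4069 ≈ -0.00024576)
√(y + u) = √(-1/4069 + 48746) = √(198347473/4069) = √807075867637/4069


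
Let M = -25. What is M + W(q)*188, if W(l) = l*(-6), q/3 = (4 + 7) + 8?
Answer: -64321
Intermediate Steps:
q = 57 (q = 3*((4 + 7) + 8) = 3*(11 + 8) = 3*19 = 57)
W(l) = -6*l
M + W(q)*188 = -25 - 6*57*188 = -25 - 342*188 = -25 - 64296 = -64321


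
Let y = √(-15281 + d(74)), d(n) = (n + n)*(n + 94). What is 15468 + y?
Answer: 15468 + 37*√7 ≈ 15566.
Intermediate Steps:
d(n) = 2*n*(94 + n) (d(n) = (2*n)*(94 + n) = 2*n*(94 + n))
y = 37*√7 (y = √(-15281 + 2*74*(94 + 74)) = √(-15281 + 2*74*168) = √(-15281 + 24864) = √9583 = 37*√7 ≈ 97.893)
15468 + y = 15468 + 37*√7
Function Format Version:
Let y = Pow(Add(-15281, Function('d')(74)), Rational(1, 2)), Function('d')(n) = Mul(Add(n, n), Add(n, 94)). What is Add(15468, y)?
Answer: Add(15468, Mul(37, Pow(7, Rational(1, 2)))) ≈ 15566.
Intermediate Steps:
Function('d')(n) = Mul(2, n, Add(94, n)) (Function('d')(n) = Mul(Mul(2, n), Add(94, n)) = Mul(2, n, Add(94, n)))
y = Mul(37, Pow(7, Rational(1, 2))) (y = Pow(Add(-15281, Mul(2, 74, Add(94, 74))), Rational(1, 2)) = Pow(Add(-15281, Mul(2, 74, 168)), Rational(1, 2)) = Pow(Add(-15281, 24864), Rational(1, 2)) = Pow(9583, Rational(1, 2)) = Mul(37, Pow(7, Rational(1, 2))) ≈ 97.893)
Add(15468, y) = Add(15468, Mul(37, Pow(7, Rational(1, 2))))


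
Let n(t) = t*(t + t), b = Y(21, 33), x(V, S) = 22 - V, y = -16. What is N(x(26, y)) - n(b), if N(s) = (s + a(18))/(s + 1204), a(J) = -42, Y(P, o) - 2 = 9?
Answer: -145223/600 ≈ -242.04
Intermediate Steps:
Y(P, o) = 11 (Y(P, o) = 2 + 9 = 11)
b = 11
n(t) = 2*t**2 (n(t) = t*(2*t) = 2*t**2)
N(s) = (-42 + s)/(1204 + s) (N(s) = (s - 42)/(s + 1204) = (-42 + s)/(1204 + s))
N(x(26, y)) - n(b) = (-42 + (22 - 1*26))/(1204 + (22 - 1*26)) - 2*11**2 = (-42 + (22 - 26))/(1204 + (22 - 26)) - 2*121 = (-42 - 4)/(1204 - 4) - 1*242 = -46/1200 - 242 = (1/1200)*(-46) - 242 = -23/600 - 242 = -145223/600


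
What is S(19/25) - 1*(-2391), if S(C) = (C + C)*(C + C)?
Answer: 1495819/625 ≈ 2393.3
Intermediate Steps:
S(C) = 4*C² (S(C) = (2*C)*(2*C) = 4*C²)
S(19/25) - 1*(-2391) = 4*(19/25)² - 1*(-2391) = 4*(19*(1/25))² + 2391 = 4*(19/25)² + 2391 = 4*(361/625) + 2391 = 1444/625 + 2391 = 1495819/625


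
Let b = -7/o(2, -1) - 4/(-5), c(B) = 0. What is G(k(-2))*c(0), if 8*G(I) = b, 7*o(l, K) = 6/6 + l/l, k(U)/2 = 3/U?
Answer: 0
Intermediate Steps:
k(U) = 6/U (k(U) = 2*(3/U) = 6/U)
o(l, K) = 2/7 (o(l, K) = (6/6 + l/l)/7 = (6*(⅙) + 1)/7 = (1 + 1)/7 = (⅐)*2 = 2/7)
b = -237/10 (b = -7/2/7 - 4/(-5) = -7*7/2 - 4*(-⅕) = -49/2 + ⅘ = -237/10 ≈ -23.700)
G(I) = -237/80 (G(I) = (⅛)*(-237/10) = -237/80)
G(k(-2))*c(0) = -237/80*0 = 0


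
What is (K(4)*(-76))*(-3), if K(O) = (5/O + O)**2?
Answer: 25137/4 ≈ 6284.3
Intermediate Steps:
K(O) = (O + 5/O)**2
(K(4)*(-76))*(-3) = (((5 + 4**2)**2/4**2)*(-76))*(-3) = (((5 + 16)**2/16)*(-76))*(-3) = (((1/16)*21**2)*(-76))*(-3) = (((1/16)*441)*(-76))*(-3) = ((441/16)*(-76))*(-3) = -8379/4*(-3) = 25137/4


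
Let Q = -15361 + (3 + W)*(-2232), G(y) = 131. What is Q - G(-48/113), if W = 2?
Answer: -26652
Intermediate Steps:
Q = -26521 (Q = -15361 + (3 + 2)*(-2232) = -15361 + 5*(-2232) = -15361 - 11160 = -26521)
Q - G(-48/113) = -26521 - 1*131 = -26521 - 131 = -26652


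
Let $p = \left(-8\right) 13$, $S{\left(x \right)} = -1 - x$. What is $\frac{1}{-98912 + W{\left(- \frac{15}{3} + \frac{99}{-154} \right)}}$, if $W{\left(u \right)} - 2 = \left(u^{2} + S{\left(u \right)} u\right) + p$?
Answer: $- \frac{14}{1386117} \approx -1.01 \cdot 10^{-5}$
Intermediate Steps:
$p = -104$
$W{\left(u \right)} = -102 + u^{2} + u \left(-1 - u\right)$ ($W{\left(u \right)} = 2 - \left(104 - u^{2} - \left(-1 - u\right) u\right) = 2 - \left(104 - u^{2} - u \left(-1 - u\right)\right) = 2 + \left(-104 + u^{2} + u \left(-1 - u\right)\right) = -102 + u^{2} + u \left(-1 - u\right)$)
$\frac{1}{-98912 + W{\left(- \frac{15}{3} + \frac{99}{-154} \right)}} = \frac{1}{-98912 - \left(102 - 5 - \frac{9}{14}\right)} = \frac{1}{-98912 - \frac{1349}{14}} = \frac{1}{- \frac{1386117}{14}} = - \frac{14}{1386117}$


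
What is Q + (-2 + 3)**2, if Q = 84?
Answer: 85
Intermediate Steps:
Q + (-2 + 3)**2 = 84 + (-2 + 3)**2 = 84 + 1**2 = 84 + 1 = 85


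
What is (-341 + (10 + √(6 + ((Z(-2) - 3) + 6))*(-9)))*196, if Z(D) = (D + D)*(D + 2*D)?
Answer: -64876 - 1764*√33 ≈ -75009.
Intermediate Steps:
Z(D) = 6*D² (Z(D) = (2*D)*(3*D) = 6*D²)
(-341 + (10 + √(6 + ((Z(-2) - 3) + 6))*(-9)))*196 = (-341 + (10 + √(6 + ((6*(-2)² - 3) + 6))*(-9)))*196 = (-341 + (10 + √(6 + ((6*4 - 3) + 6))*(-9)))*196 = (-341 + (10 + √(6 + ((24 - 3) + 6))*(-9)))*196 = (-341 + (10 + √(6 + (21 + 6))*(-9)))*196 = (-341 + (10 + √(6 + 27)*(-9)))*196 = (-341 + (10 + √33*(-9)))*196 = (-341 + (10 - 9*√33))*196 = (-331 - 9*√33)*196 = -64876 - 1764*√33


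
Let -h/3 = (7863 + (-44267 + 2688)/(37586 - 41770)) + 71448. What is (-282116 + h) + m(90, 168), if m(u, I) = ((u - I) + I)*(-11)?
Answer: -2180151913/4184 ≈ -5.2107e+5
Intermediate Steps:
m(u, I) = -11*u (m(u, I) = u*(-11) = -11*u)
h = -995636409/4184 (h = -3*((7863 + (-44267 + 2688)/(37586 - 41770)) + 71448) = -3*((7863 - 41579/(-4184)) + 71448) = -3*((7863 - 41579*(-1/4184)) + 71448) = -3*((7863 + 41579/4184) + 71448) = -3*(32940371/4184 + 71448) = -3*331878803/4184 = -995636409/4184 ≈ -2.3796e+5)
(-282116 + h) + m(90, 168) = (-282116 - 995636409/4184) - 11*90 = -2176009753/4184 - 990 = -2180151913/4184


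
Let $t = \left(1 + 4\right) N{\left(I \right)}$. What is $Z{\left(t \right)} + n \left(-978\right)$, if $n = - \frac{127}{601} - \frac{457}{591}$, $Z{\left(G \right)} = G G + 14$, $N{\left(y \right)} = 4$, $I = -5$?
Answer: $\frac{163023122}{118397} \approx 1376.9$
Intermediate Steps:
$t = 20$ ($t = \left(1 + 4\right) 4 = 5 \cdot 4 = 20$)
$Z{\left(G \right)} = 14 + G^{2}$ ($Z{\left(G \right)} = G^{2} + 14 = 14 + G^{2}$)
$n = - \frac{349714}{355191}$ ($n = \left(-127\right) \frac{1}{601} - \frac{457}{591} = - \frac{127}{601} - \frac{457}{591} = - \frac{349714}{355191} \approx -0.98458$)
$Z{\left(t \right)} + n \left(-978\right) = \left(14 + 20^{2}\right) - - \frac{114006764}{118397} = \left(14 + 400\right) + \frac{114006764}{118397} = 414 + \frac{114006764}{118397} = \frac{163023122}{118397}$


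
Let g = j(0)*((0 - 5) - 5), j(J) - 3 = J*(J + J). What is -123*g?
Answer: 3690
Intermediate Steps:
j(J) = 3 + 2*J**2 (j(J) = 3 + J*(J + J) = 3 + J*(2*J) = 3 + 2*J**2)
g = -30 (g = (3 + 2*0**2)*((0 - 5) - 5) = (3 + 2*0)*(-5 - 5) = (3 + 0)*(-10) = 3*(-10) = -30)
-123*g = -123*(-30) = 3690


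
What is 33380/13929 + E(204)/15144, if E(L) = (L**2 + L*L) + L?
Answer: 138973897/17578398 ≈ 7.9059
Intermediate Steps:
E(L) = L + 2*L**2 (E(L) = (L**2 + L**2) + L = 2*L**2 + L = L + 2*L**2)
33380/13929 + E(204)/15144 = 33380/13929 + (204*(1 + 2*204))/15144 = 33380*(1/13929) + (204*(1 + 408))*(1/15144) = 33380/13929 + (204*409)*(1/15144) = 33380/13929 + 83436*(1/15144) = 33380/13929 + 6953/1262 = 138973897/17578398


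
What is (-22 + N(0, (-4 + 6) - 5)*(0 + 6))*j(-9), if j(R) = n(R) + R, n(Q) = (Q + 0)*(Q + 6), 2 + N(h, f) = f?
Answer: -936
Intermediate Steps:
N(h, f) = -2 + f
n(Q) = Q*(6 + Q)
j(R) = R + R*(6 + R) (j(R) = R*(6 + R) + R = R + R*(6 + R))
(-22 + N(0, (-4 + 6) - 5)*(0 + 6))*j(-9) = (-22 + (-2 + ((-4 + 6) - 5))*(0 + 6))*(-9*(7 - 9)) = (-22 + (-2 + (2 - 5))*6)*(-9*(-2)) = (-22 + (-2 - 3)*6)*18 = (-22 - 5*6)*18 = (-22 - 30)*18 = -52*18 = -936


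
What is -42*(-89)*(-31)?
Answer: -115878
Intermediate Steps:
-42*(-89)*(-31) = 3738*(-31) = -115878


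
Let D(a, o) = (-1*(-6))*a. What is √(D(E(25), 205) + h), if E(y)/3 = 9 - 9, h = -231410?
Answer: I*√231410 ≈ 481.05*I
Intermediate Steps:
E(y) = 0 (E(y) = 3*(9 - 9) = 3*0 = 0)
D(a, o) = 6*a
√(D(E(25), 205) + h) = √(6*0 - 231410) = √(0 - 231410) = √(-231410) = I*√231410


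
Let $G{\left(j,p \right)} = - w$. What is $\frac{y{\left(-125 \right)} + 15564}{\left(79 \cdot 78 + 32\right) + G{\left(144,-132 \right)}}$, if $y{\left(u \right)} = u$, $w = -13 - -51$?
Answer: $\frac{15439}{6156} \approx 2.508$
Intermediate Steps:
$w = 38$ ($w = -13 + 51 = 38$)
$G{\left(j,p \right)} = -38$ ($G{\left(j,p \right)} = \left(-1\right) 38 = -38$)
$\frac{y{\left(-125 \right)} + 15564}{\left(79 \cdot 78 + 32\right) + G{\left(144,-132 \right)}} = \frac{-125 + 15564}{\left(79 \cdot 78 + 32\right) - 38} = \frac{15439}{\left(6162 + 32\right) - 38} = \frac{15439}{6194 - 38} = \frac{15439}{6156}$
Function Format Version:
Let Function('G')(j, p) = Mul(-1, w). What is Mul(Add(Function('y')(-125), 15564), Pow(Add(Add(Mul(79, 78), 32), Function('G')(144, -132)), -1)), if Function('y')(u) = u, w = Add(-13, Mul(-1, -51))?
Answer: Rational(15439, 6156) ≈ 2.5080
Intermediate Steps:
w = 38 (w = Add(-13, 51) = 38)
Function('G')(j, p) = -38 (Function('G')(j, p) = Mul(-1, 38) = -38)
Mul(Add(Function('y')(-125), 15564), Pow(Add(Add(Mul(79, 78), 32), Function('G')(144, -132)), -1)) = Mul(Add(-125, 15564), Pow(Add(Add(Mul(79, 78), 32), -38), -1)) = Mul(15439, Pow(Add(Add(6162, 32), -38), -1)) = Mul(15439, Pow(Add(6194, -38), -1)) = Mul(15439, Pow(6156, -1)) = Mul(15439, Rational(1, 6156)) = Rational(15439, 6156)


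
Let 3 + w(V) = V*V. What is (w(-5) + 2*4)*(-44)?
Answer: -1320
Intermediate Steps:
w(V) = -3 + V² (w(V) = -3 + V*V = -3 + V²)
(w(-5) + 2*4)*(-44) = ((-3 + (-5)²) + 2*4)*(-44) = ((-3 + 25) + 8)*(-44) = (22 + 8)*(-44) = 30*(-44) = -1320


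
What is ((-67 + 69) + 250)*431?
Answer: 108612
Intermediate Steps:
((-67 + 69) + 250)*431 = (2 + 250)*431 = 252*431 = 108612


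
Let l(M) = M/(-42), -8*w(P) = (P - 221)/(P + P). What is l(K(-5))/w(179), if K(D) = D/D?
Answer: -716/441 ≈ -1.6236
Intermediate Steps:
w(P) = -(-221 + P)/(16*P) (w(P) = -(P - 221)/(8*(P + P)) = -(-221 + P)/(8*(2*P)) = -(-221 + P)*1/(2*P)/8 = -(-221 + P)/(16*P))
K(D) = 1
l(M) = -M/42 (l(M) = M*(-1/42) = -M/42)
l(K(-5))/w(179) = (-1/42*1)/(((1/16)*(221 - 1*179)/179)) = -2864/(221 - 179)/42 = -1/(42*((1/16)*(1/179)*42)) = -1/(42*21/1432) = -1/42*1432/21 = -716/441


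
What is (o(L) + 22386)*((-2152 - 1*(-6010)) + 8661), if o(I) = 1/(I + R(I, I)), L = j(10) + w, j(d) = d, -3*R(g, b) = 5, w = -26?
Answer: 14853230145/53 ≈ 2.8025e+8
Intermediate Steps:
R(g, b) = -5/3 (R(g, b) = -⅓*5 = -5/3)
L = -16 (L = 10 - 26 = -16)
o(I) = 1/(-5/3 + I) (o(I) = 1/(I - 5/3) = 1/(-5/3 + I))
(o(L) + 22386)*((-2152 - 1*(-6010)) + 8661) = (3/(-5 + 3*(-16)) + 22386)*((-2152 - 1*(-6010)) + 8661) = (3/(-5 - 48) + 22386)*((-2152 + 6010) + 8661) = (3/(-53) + 22386)*(3858 + 8661) = (3*(-1/53) + 22386)*12519 = (-3/53 + 22386)*12519 = (1186455/53)*12519 = 14853230145/53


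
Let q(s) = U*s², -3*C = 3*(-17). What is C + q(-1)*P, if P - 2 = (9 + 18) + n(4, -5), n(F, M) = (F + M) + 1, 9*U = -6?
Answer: -7/3 ≈ -2.3333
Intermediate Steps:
U = -⅔ (U = (⅑)*(-6) = -⅔ ≈ -0.66667)
C = 17 (C = -(-17) = -⅓*(-51) = 17)
n(F, M) = 1 + F + M
q(s) = -2*s²/3
P = 29 (P = 2 + ((9 + 18) + (1 + 4 - 5)) = 2 + (27 + 0) = 2 + 27 = 29)
C + q(-1)*P = 17 - ⅔*(-1)²*29 = 17 - ⅔*1*29 = 17 - ⅔*29 = 17 - 58/3 = -7/3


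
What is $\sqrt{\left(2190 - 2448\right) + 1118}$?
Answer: $2 \sqrt{215} \approx 29.326$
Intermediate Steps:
$\sqrt{\left(2190 - 2448\right) + 1118} = \sqrt{-258 + 1118} = \sqrt{860} = 2 \sqrt{215}$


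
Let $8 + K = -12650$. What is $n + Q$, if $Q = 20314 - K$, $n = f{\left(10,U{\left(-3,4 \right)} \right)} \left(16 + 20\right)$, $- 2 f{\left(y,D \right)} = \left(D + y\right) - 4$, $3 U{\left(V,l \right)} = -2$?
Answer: $32876$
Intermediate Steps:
$K = -12658$ ($K = -8 - 12650 = -12658$)
$U{\left(V,l \right)} = - \frac{2}{3}$ ($U{\left(V,l \right)} = \frac{1}{3} \left(-2\right) = - \frac{2}{3}$)
$f{\left(y,D \right)} = 2 - \frac{D}{2} - \frac{y}{2}$ ($f{\left(y,D \right)} = - \frac{\left(D + y\right) - 4}{2} = - \frac{-4 + D + y}{2} = 2 - \frac{D}{2} - \frac{y}{2}$)
$n = -96$ ($n = \left(2 - - \frac{1}{3} - 5\right) \left(16 + 20\right) = \left(2 + \frac{1}{3} - 5\right) 36 = \left(- \frac{8}{3}\right) 36 = -96$)
$Q = 32972$ ($Q = 20314 - -12658 = 20314 + 12658 = 32972$)
$n + Q = -96 + 32972 = 32876$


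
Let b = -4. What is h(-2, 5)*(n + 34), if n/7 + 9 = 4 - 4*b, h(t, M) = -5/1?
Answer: -555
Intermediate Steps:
h(t, M) = -5 (h(t, M) = -5*1 = -5)
n = 77 (n = -63 + 7*(4 - 4*(-4)) = -63 + 7*(4 + 16) = -63 + 7*20 = -63 + 140 = 77)
h(-2, 5)*(n + 34) = -5*(77 + 34) = -5*111 = -555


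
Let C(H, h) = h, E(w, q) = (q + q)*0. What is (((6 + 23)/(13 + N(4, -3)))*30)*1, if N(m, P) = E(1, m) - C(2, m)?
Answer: 290/3 ≈ 96.667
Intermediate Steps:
E(w, q) = 0 (E(w, q) = (2*q)*0 = 0)
N(m, P) = -m (N(m, P) = 0 - m = -m)
(((6 + 23)/(13 + N(4, -3)))*30)*1 = (((6 + 23)/(13 - 1*4))*30)*1 = ((29/(13 - 4))*30)*1 = ((29/9)*30)*1 = (290/3)*1 = 290/3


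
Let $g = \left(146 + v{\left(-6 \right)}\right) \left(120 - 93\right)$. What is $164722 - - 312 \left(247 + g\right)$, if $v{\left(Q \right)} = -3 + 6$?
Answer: $1496962$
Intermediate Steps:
$v{\left(Q \right)} = 3$
$g = 4023$ ($g = \left(146 + 3\right) \left(120 - 93\right) = 149 \cdot 27 = 4023$)
$164722 - - 312 \left(247 + g\right) = 164722 - - 312 \left(247 + 4023\right) = 164722 - \left(-312\right) 4270 = 164722 - -1332240 = 164722 + 1332240 = 1496962$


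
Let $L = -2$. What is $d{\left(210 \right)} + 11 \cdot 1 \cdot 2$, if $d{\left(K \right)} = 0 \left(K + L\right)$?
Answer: $22$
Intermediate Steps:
$d{\left(K \right)} = 0$ ($d{\left(K \right)} = 0 \left(K - 2\right) = 0 \left(-2 + K\right) = 0$)
$d{\left(210 \right)} + 11 \cdot 1 \cdot 2 = 0 + 11 \cdot 1 \cdot 2 = 0 + 11 \cdot 2 = 0 + 22 = 22$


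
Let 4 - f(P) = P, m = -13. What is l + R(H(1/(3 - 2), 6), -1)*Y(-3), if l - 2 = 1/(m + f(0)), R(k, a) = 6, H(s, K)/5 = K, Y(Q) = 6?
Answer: 341/9 ≈ 37.889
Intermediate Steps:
H(s, K) = 5*K
f(P) = 4 - P
l = 17/9 (l = 2 + 1/(-13 + (4 - 1*0)) = 2 + 1/(-13 + (4 + 0)) = 2 + 1/(-13 + 4) = 2 + 1/(-9) = 2 - 1/9 = 17/9 ≈ 1.8889)
l + R(H(1/(3 - 2), 6), -1)*Y(-3) = 17/9 + 6*6 = 17/9 + 36 = 341/9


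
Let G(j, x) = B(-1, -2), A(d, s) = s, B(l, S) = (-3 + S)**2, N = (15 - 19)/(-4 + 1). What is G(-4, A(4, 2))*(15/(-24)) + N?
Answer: -343/24 ≈ -14.292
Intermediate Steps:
N = 4/3 (N = -4/(-3) = -4*(-1/3) = 4/3 ≈ 1.3333)
G(j, x) = 25 (G(j, x) = (-3 - 2)**2 = (-5)**2 = 25)
G(-4, A(4, 2))*(15/(-24)) + N = 25*(15/(-24)) + 4/3 = 25*(15*(-1/24)) + 4/3 = 25*(-5/8) + 4/3 = -125/8 + 4/3 = -343/24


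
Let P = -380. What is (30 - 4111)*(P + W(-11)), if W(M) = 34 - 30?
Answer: 1534456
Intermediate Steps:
W(M) = 4
(30 - 4111)*(P + W(-11)) = (30 - 4111)*(-380 + 4) = -4081*(-376) = 1534456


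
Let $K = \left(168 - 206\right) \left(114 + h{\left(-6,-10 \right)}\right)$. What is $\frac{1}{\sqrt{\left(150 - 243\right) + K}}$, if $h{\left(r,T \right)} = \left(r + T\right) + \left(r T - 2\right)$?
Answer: $- \frac{i \sqrt{669}}{2007} \approx - 0.012887 i$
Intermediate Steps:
$h{\left(r,T \right)} = -2 + T + r + T r$ ($h{\left(r,T \right)} = \left(T + r\right) + \left(T r - 2\right) = \left(T + r\right) + \left(-2 + T r\right) = -2 + T + r + T r$)
$K = -5928$ ($K = \left(168 - 206\right) \left(114 - -42\right) = - 38 \left(114 - -42\right) = - 38 \left(114 + 42\right) = \left(-38\right) 156 = -5928$)
$\frac{1}{\sqrt{\left(150 - 243\right) + K}} = \frac{1}{\sqrt{\left(150 - 243\right) - 5928}} = \frac{1}{\sqrt{-93 - 5928}} = \frac{1}{\sqrt{-6021}} = \frac{1}{3 i \sqrt{669}} = - \frac{i \sqrt{669}}{2007}$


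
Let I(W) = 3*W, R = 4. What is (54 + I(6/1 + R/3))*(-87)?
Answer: -6612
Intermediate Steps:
(54 + I(6/1 + R/3))*(-87) = (54 + 3*(6/1 + 4/3))*(-87) = (54 + 3*(6*1 + 4*(⅓)))*(-87) = (54 + 3*(6 + 4/3))*(-87) = (54 + 3*(22/3))*(-87) = (54 + 22)*(-87) = 76*(-87) = -6612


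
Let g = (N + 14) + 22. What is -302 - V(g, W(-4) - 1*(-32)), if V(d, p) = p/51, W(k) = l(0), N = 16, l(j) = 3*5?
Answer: -15449/51 ≈ -302.92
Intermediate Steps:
l(j) = 15
W(k) = 15
g = 52 (g = (16 + 14) + 22 = 30 + 22 = 52)
V(d, p) = p/51 (V(d, p) = p*(1/51) = p/51)
-302 - V(g, W(-4) - 1*(-32)) = -302 - (15 - 1*(-32))/51 = -302 - (15 + 32)/51 = -302 - 47/51 = -15449/51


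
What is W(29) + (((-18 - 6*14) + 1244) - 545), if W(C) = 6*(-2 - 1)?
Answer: 579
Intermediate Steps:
W(C) = -18 (W(C) = 6*(-3) = -18)
W(29) + (((-18 - 6*14) + 1244) - 545) = -18 + (((-18 - 6*14) + 1244) - 545) = -18 + (((-18 - 84) + 1244) - 545) = -18 + ((-102 + 1244) - 545) = -18 + (1142 - 545) = -18 + 597 = 579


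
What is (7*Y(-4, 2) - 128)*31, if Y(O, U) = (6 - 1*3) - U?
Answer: -3751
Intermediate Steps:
Y(O, U) = 3 - U (Y(O, U) = (6 - 3) - U = 3 - U)
(7*Y(-4, 2) - 128)*31 = (7*(3 - 1*2) - 128)*31 = (7*(3 - 2) - 128)*31 = (7*1 - 128)*31 = (7 - 128)*31 = -121*31 = -3751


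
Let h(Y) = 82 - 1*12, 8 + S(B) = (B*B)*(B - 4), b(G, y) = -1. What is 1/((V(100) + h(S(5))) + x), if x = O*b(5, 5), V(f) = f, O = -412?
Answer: 1/582 ≈ 0.0017182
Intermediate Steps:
S(B) = -8 + B²*(-4 + B) (S(B) = -8 + (B*B)*(B - 4) = -8 + B²*(-4 + B))
h(Y) = 70 (h(Y) = 82 - 12 = 70)
x = 412 (x = -412*(-1) = 412)
1/((V(100) + h(S(5))) + x) = 1/((100 + 70) + 412) = 1/(170 + 412) = 1/582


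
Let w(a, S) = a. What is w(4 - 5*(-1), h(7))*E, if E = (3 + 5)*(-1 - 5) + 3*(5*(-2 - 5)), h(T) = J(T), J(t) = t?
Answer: -1377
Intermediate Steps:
h(T) = T
E = -153 (E = 8*(-6) + 3*(5*(-7)) = -48 + 3*(-35) = -48 - 105 = -153)
w(4 - 5*(-1), h(7))*E = (4 - 5*(-1))*(-153) = (4 + 5)*(-153) = 9*(-153) = -1377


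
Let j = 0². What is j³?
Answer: 0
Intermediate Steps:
j = 0
j³ = 0³ = 0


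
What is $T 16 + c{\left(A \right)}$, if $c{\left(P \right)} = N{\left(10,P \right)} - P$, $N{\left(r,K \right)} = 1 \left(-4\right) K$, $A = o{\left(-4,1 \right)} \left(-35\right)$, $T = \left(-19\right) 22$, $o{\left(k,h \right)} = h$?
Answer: $-6513$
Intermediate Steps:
$T = -418$
$A = -35$ ($A = 1 \left(-35\right) = -35$)
$N{\left(r,K \right)} = - 4 K$
$c{\left(P \right)} = - 5 P$ ($c{\left(P \right)} = - 4 P - P = - 5 P$)
$T 16 + c{\left(A \right)} = \left(-418\right) 16 - -175 = -6688 + 175 = -6513$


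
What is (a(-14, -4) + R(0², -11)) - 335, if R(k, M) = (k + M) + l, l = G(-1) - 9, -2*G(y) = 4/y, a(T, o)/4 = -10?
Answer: -393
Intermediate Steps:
a(T, o) = -40 (a(T, o) = 4*(-10) = -40)
G(y) = -2/y
l = -7 (l = -2/(-1) - 9 = -2*(-1) - 9 = 2 - 9 = -7)
R(k, M) = -7 + M + k (R(k, M) = (k + M) - 7 = (M + k) - 7 = -7 + M + k)
(a(-14, -4) + R(0², -11)) - 335 = (-40 + (-7 - 11 + 0²)) - 335 = (-40 + (-7 - 11 + 0)) - 335 = (-40 - 18) - 335 = -58 - 335 = -393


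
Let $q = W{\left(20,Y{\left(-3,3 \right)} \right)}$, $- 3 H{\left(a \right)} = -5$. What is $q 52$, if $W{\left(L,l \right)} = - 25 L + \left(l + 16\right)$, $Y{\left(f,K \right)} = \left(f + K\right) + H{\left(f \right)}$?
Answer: $- \frac{75244}{3} \approx -25081.0$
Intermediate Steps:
$H{\left(a \right)} = \frac{5}{3}$ ($H{\left(a \right)} = \left(- \frac{1}{3}\right) \left(-5\right) = \frac{5}{3}$)
$Y{\left(f,K \right)} = \frac{5}{3} + K + f$ ($Y{\left(f,K \right)} = \left(f + K\right) + \frac{5}{3} = \left(K + f\right) + \frac{5}{3} = \frac{5}{3} + K + f$)
$W{\left(L,l \right)} = 16 + l - 25 L$ ($W{\left(L,l \right)} = - 25 L + \left(16 + l\right) = 16 + l - 25 L$)
$q = - \frac{1447}{3}$ ($q = 16 + \left(\frac{5}{3} + 3 - 3\right) - 500 = 16 + \frac{5}{3} - 500 = - \frac{1447}{3} \approx -482.33$)
$q 52 = \left(- \frac{1447}{3}\right) 52 = - \frac{75244}{3}$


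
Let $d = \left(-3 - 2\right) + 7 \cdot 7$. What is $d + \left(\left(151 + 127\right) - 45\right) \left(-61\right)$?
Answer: $-14169$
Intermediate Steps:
$d = 44$ ($d = -5 + 49 = 44$)
$d + \left(\left(151 + 127\right) - 45\right) \left(-61\right) = 44 + \left(\left(151 + 127\right) - 45\right) \left(-61\right) = 44 + \left(278 - 45\right) \left(-61\right) = 44 + 233 \left(-61\right) = 44 - 14213 = -14169$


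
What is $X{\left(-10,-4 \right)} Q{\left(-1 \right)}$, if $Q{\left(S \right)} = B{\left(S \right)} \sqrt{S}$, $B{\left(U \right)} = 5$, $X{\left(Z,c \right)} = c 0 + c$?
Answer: $- 20 i \approx - 20.0 i$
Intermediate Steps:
$X{\left(Z,c \right)} = c$ ($X{\left(Z,c \right)} = 0 + c = c$)
$Q{\left(S \right)} = 5 \sqrt{S}$
$X{\left(-10,-4 \right)} Q{\left(-1 \right)} = - 4 \cdot 5 \sqrt{-1} = - 4 \cdot 5 i = - 20 i$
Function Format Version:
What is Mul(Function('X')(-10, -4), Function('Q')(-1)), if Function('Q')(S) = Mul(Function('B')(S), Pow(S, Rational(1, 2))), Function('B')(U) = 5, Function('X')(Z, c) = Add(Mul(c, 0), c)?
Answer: Mul(-20, I) ≈ Mul(-20.000, I)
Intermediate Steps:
Function('X')(Z, c) = c (Function('X')(Z, c) = Add(0, c) = c)
Function('Q')(S) = Mul(5, Pow(S, Rational(1, 2)))
Mul(Function('X')(-10, -4), Function('Q')(-1)) = Mul(-4, Mul(5, Pow(-1, Rational(1, 2)))) = Mul(-4, Mul(5, I)) = Mul(-20, I)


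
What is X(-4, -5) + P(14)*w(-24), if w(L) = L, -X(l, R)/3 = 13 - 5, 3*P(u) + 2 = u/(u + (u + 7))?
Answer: -56/5 ≈ -11.200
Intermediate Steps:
P(u) = -⅔ + u/(3*(7 + 2*u)) (P(u) = -⅔ + (u/(u + (u + 7)))/3 = -⅔ + (u/(u + (7 + u)))/3 = -⅔ + (u/(7 + 2*u))/3 = -⅔ + u/(3*(7 + 2*u)))
X(l, R) = -24 (X(l, R) = -3*(13 - 5) = -3*8 = -24)
X(-4, -5) + P(14)*w(-24) = -24 + ((-14 - 3*14)/(3*(7 + 2*14)))*(-24) = -24 + ((-14 - 42)/(3*(7 + 28)))*(-24) = -24 + ((⅓)*(-56)/35)*(-24) = -24 + ((⅓)*(1/35)*(-56))*(-24) = -24 - 8/15*(-24) = -24 + 64/5 = -56/5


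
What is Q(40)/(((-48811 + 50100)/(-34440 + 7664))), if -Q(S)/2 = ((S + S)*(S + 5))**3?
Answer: 2498522112000000/1289 ≈ 1.9383e+12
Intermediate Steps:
Q(S) = -16*S**3*(5 + S)**3 (Q(S) = -2*(S + 5)**3*(S + S)**3 = -2*8*S**3*(5 + S)**3 = -16*S**3*(5 + S)**3)
Q(40)/(((-48811 + 50100)/(-34440 + 7664))) = (-16*40**3*(5 + 40)**3)/(((-48811 + 50100)/(-34440 + 7664))) = (-16*64000*45**3)/((1289/(-26776))) = (-16*64000*91125)/((1289*(-1/26776))) = -93312000000/(-1289/26776) = -93312000000*(-26776/1289) = 2498522112000000/1289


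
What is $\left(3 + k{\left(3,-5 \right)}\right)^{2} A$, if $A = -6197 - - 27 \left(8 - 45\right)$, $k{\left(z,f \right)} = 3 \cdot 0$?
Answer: $-64764$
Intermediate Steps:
$k{\left(z,f \right)} = 0$
$A = -7196$ ($A = -6197 - \left(-27\right) \left(-37\right) = -6197 - 999 = -7196$)
$\left(3 + k{\left(3,-5 \right)}\right)^{2} A = \left(3 + 0\right)^{2} \left(-7196\right) = 3^{2} \left(-7196\right) = 9 \left(-7196\right) = -64764$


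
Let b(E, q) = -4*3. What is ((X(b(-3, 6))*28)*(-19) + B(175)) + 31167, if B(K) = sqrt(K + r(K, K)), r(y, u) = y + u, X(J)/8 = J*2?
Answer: 133311 + 5*sqrt(21) ≈ 1.3333e+5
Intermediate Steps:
b(E, q) = -12
X(J) = 16*J (X(J) = 8*(J*2) = 8*(2*J) = 16*J)
r(y, u) = u + y
B(K) = sqrt(3)*sqrt(K) (B(K) = sqrt(K + (K + K)) = sqrt(K + 2*K) = sqrt(3*K) = sqrt(3)*sqrt(K))
((X(b(-3, 6))*28)*(-19) + B(175)) + 31167 = (((16*(-12))*28)*(-19) + sqrt(3)*sqrt(175)) + 31167 = (-192*28*(-19) + sqrt(3)*(5*sqrt(7))) + 31167 = (-5376*(-19) + 5*sqrt(21)) + 31167 = (102144 + 5*sqrt(21)) + 31167 = 133311 + 5*sqrt(21)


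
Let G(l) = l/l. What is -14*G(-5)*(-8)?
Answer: 112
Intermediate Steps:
G(l) = 1
-14*G(-5)*(-8) = -14*1*(-8) = -14*(-8) = 112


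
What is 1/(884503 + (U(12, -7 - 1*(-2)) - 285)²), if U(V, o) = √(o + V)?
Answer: 193147/186528363185 + 114*√7/186528363185 ≈ 1.0371e-6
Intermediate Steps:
U(V, o) = √(V + o)
1/(884503 + (U(12, -7 - 1*(-2)) - 285)²) = 1/(884503 + (√(12 + (-7 - 1*(-2))) - 285)²) = 1/(884503 + (√(12 + (-7 + 2)) - 285)²) = 1/(884503 + (√(12 - 5) - 285)²) = 1/(884503 + (√7 - 285)²) = 1/(884503 + (-285 + √7)²)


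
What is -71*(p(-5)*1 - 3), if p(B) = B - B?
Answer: 213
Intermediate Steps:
p(B) = 0
-71*(p(-5)*1 - 3) = -71*(0*1 - 3) = -71*(0 - 3) = -71*(-3) = 213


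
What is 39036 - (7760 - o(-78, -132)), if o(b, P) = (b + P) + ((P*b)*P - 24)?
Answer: -1328030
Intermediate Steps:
o(b, P) = -24 + P + b + b*P² (o(b, P) = (P + b) + (b*P² - 24) = (P + b) + (-24 + b*P²) = -24 + P + b + b*P²)
39036 - (7760 - o(-78, -132)) = 39036 - (7760 - (-24 - 132 - 78 - 78*(-132)²)) = 39036 - (7760 - (-24 - 132 - 78 - 78*17424)) = 39036 - (7760 - (-24 - 132 - 78 - 1359072)) = 39036 - (7760 - 1*(-1359306)) = 39036 - (7760 + 1359306) = 39036 - 1*1367066 = 39036 - 1367066 = -1328030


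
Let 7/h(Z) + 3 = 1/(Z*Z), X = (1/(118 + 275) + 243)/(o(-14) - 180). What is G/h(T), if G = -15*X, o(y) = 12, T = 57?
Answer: -581714375/62565993 ≈ -9.2976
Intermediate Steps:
X = -23875/16506 (X = (1/(118 + 275) + 243)/(12 - 180) = (1/393 + 243)/(-168) = (1/393 + 243)*(-1/168) = (95500/393)*(-1/168) = -23875/16506 ≈ -1.4464)
G = 119375/5502 (G = -15*(-23875/16506) = 119375/5502 ≈ 21.697)
h(Z) = 7/(-3 + Z**(-2)) (h(Z) = 7/(-3 + 1/(Z*Z)) = 7/(-3 + 1/(Z**2)) = 7/(-3 + Z**(-2)))
G/h(T) = 119375/(5502*((-7*57**2/(-1 + 3*57**2)))) = 119375/(5502*((-7*3249/(-1 + 3*3249)))) = 119375/(5502*((-7*3249/(-1 + 9747)))) = 119375/(5502*((-7*3249/9746))) = 119375/(5502*((-7*3249*1/9746))) = 119375/(5502*(-22743/9746)) = (119375/5502)*(-9746/22743) = -581714375/62565993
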